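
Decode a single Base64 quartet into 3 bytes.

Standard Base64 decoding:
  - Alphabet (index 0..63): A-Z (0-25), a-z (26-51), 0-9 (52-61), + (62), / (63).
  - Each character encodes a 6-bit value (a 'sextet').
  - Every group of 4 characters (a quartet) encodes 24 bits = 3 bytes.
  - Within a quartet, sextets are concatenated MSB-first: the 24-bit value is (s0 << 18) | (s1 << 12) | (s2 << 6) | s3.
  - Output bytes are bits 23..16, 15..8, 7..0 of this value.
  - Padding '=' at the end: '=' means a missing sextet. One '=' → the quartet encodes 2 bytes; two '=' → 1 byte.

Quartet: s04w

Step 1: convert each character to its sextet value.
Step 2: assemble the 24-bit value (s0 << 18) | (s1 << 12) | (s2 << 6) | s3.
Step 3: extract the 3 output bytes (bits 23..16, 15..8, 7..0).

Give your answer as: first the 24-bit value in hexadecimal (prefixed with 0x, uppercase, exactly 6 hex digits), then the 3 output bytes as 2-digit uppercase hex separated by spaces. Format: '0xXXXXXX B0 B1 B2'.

Answer: 0xB34E30 B3 4E 30

Derivation:
Sextets: s=44, 0=52, 4=56, w=48
24-bit: (44<<18) | (52<<12) | (56<<6) | 48
      = 0xB00000 | 0x034000 | 0x000E00 | 0x000030
      = 0xB34E30
Bytes: (v>>16)&0xFF=B3, (v>>8)&0xFF=4E, v&0xFF=30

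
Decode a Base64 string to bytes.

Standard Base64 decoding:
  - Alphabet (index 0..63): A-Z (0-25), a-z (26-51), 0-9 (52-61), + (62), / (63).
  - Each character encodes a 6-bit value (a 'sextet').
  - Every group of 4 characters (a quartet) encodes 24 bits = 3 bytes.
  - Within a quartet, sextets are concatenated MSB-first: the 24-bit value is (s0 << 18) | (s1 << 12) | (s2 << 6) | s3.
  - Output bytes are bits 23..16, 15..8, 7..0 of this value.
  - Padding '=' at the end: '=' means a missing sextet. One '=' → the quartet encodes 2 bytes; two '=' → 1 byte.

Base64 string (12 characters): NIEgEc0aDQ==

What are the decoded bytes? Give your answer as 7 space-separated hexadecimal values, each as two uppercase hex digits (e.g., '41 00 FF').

After char 0 ('N'=13): chars_in_quartet=1 acc=0xD bytes_emitted=0
After char 1 ('I'=8): chars_in_quartet=2 acc=0x348 bytes_emitted=0
After char 2 ('E'=4): chars_in_quartet=3 acc=0xD204 bytes_emitted=0
After char 3 ('g'=32): chars_in_quartet=4 acc=0x348120 -> emit 34 81 20, reset; bytes_emitted=3
After char 4 ('E'=4): chars_in_quartet=1 acc=0x4 bytes_emitted=3
After char 5 ('c'=28): chars_in_quartet=2 acc=0x11C bytes_emitted=3
After char 6 ('0'=52): chars_in_quartet=3 acc=0x4734 bytes_emitted=3
After char 7 ('a'=26): chars_in_quartet=4 acc=0x11CD1A -> emit 11 CD 1A, reset; bytes_emitted=6
After char 8 ('D'=3): chars_in_quartet=1 acc=0x3 bytes_emitted=6
After char 9 ('Q'=16): chars_in_quartet=2 acc=0xD0 bytes_emitted=6
Padding '==': partial quartet acc=0xD0 -> emit 0D; bytes_emitted=7

Answer: 34 81 20 11 CD 1A 0D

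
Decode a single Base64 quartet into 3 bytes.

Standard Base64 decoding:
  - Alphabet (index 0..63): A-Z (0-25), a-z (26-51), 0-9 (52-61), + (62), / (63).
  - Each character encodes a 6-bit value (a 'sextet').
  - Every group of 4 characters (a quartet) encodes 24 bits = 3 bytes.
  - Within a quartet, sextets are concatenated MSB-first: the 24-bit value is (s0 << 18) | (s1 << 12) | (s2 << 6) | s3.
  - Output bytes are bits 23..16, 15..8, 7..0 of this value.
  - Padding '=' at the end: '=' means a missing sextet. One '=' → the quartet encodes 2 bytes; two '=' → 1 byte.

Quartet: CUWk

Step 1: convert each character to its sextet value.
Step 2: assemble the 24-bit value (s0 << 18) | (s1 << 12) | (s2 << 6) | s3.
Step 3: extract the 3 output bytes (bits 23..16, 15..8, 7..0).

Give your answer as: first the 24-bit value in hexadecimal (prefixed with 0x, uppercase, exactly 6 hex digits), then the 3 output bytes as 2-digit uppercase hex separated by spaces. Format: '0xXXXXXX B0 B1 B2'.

Sextets: C=2, U=20, W=22, k=36
24-bit: (2<<18) | (20<<12) | (22<<6) | 36
      = 0x080000 | 0x014000 | 0x000580 | 0x000024
      = 0x0945A4
Bytes: (v>>16)&0xFF=09, (v>>8)&0xFF=45, v&0xFF=A4

Answer: 0x0945A4 09 45 A4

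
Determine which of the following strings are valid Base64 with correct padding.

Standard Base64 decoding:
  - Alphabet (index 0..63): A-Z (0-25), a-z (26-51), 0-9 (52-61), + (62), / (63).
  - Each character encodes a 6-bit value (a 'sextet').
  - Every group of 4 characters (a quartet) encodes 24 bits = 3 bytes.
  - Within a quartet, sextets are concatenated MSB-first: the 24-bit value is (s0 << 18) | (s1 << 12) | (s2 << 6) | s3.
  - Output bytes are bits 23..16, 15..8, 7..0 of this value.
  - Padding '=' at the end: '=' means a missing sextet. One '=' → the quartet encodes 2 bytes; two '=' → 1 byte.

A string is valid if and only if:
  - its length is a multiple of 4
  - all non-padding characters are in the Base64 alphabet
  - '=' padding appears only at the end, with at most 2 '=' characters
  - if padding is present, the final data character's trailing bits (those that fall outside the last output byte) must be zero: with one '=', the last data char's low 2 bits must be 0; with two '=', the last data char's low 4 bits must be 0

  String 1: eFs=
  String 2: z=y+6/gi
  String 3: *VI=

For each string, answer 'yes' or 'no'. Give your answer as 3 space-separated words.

String 1: 'eFs=' → valid
String 2: 'z=y+6/gi' → invalid (bad char(s): ['=']; '=' in middle)
String 3: '*VI=' → invalid (bad char(s): ['*'])

Answer: yes no no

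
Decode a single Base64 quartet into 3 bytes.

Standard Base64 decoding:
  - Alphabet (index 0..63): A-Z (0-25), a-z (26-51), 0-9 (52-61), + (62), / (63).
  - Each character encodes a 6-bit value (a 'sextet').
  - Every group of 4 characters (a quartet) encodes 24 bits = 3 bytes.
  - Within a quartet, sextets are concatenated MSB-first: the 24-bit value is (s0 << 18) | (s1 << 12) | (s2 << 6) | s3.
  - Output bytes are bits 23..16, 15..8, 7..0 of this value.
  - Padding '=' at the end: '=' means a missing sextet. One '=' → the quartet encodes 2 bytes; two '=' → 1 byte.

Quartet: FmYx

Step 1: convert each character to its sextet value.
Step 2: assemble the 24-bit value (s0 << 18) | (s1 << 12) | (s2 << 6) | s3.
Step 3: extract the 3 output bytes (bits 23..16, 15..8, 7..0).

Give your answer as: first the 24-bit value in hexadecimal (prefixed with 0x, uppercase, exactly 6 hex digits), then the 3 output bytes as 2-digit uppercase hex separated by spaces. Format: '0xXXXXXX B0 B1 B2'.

Answer: 0x166631 16 66 31

Derivation:
Sextets: F=5, m=38, Y=24, x=49
24-bit: (5<<18) | (38<<12) | (24<<6) | 49
      = 0x140000 | 0x026000 | 0x000600 | 0x000031
      = 0x166631
Bytes: (v>>16)&0xFF=16, (v>>8)&0xFF=66, v&0xFF=31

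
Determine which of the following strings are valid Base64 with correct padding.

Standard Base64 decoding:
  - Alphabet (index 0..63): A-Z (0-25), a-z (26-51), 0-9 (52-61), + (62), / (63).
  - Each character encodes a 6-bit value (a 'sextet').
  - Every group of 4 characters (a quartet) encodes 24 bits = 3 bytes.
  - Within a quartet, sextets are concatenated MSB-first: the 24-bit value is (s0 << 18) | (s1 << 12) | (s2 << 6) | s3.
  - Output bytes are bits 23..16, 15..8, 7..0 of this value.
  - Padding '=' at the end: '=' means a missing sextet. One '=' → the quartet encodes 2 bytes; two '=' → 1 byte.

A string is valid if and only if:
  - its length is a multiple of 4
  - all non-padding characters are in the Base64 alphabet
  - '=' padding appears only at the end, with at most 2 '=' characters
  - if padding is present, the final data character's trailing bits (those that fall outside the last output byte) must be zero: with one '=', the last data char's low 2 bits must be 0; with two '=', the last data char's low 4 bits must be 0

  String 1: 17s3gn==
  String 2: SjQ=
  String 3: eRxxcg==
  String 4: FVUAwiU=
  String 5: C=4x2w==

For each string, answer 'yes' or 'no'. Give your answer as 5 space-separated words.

String 1: '17s3gn==' → invalid (bad trailing bits)
String 2: 'SjQ=' → valid
String 3: 'eRxxcg==' → valid
String 4: 'FVUAwiU=' → valid
String 5: 'C=4x2w==' → invalid (bad char(s): ['=']; '=' in middle)

Answer: no yes yes yes no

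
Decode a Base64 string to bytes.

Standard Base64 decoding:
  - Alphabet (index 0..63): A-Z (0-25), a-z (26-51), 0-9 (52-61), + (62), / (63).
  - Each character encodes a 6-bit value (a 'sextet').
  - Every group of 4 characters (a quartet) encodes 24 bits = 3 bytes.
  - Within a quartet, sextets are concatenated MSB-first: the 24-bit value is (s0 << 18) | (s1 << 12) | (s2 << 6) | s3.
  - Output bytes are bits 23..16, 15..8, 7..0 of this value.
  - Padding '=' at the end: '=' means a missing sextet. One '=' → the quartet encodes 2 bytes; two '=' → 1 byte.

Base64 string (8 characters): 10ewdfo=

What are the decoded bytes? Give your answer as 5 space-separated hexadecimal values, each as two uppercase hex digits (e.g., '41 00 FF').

After char 0 ('1'=53): chars_in_quartet=1 acc=0x35 bytes_emitted=0
After char 1 ('0'=52): chars_in_quartet=2 acc=0xD74 bytes_emitted=0
After char 2 ('e'=30): chars_in_quartet=3 acc=0x35D1E bytes_emitted=0
After char 3 ('w'=48): chars_in_quartet=4 acc=0xD747B0 -> emit D7 47 B0, reset; bytes_emitted=3
After char 4 ('d'=29): chars_in_quartet=1 acc=0x1D bytes_emitted=3
After char 5 ('f'=31): chars_in_quartet=2 acc=0x75F bytes_emitted=3
After char 6 ('o'=40): chars_in_quartet=3 acc=0x1D7E8 bytes_emitted=3
Padding '=': partial quartet acc=0x1D7E8 -> emit 75 FA; bytes_emitted=5

Answer: D7 47 B0 75 FA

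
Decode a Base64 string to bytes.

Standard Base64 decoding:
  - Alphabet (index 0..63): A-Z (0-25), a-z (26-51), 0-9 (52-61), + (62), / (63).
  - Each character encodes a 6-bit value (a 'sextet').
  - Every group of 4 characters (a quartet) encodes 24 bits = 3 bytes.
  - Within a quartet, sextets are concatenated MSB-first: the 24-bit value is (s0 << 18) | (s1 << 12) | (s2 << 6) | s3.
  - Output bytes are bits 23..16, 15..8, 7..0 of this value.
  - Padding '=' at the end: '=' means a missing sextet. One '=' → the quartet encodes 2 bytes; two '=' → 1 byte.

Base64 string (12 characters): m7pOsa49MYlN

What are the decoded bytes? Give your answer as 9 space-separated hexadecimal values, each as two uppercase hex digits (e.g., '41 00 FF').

After char 0 ('m'=38): chars_in_quartet=1 acc=0x26 bytes_emitted=0
After char 1 ('7'=59): chars_in_quartet=2 acc=0x9BB bytes_emitted=0
After char 2 ('p'=41): chars_in_quartet=3 acc=0x26EE9 bytes_emitted=0
After char 3 ('O'=14): chars_in_quartet=4 acc=0x9BBA4E -> emit 9B BA 4E, reset; bytes_emitted=3
After char 4 ('s'=44): chars_in_quartet=1 acc=0x2C bytes_emitted=3
After char 5 ('a'=26): chars_in_quartet=2 acc=0xB1A bytes_emitted=3
After char 6 ('4'=56): chars_in_quartet=3 acc=0x2C6B8 bytes_emitted=3
After char 7 ('9'=61): chars_in_quartet=4 acc=0xB1AE3D -> emit B1 AE 3D, reset; bytes_emitted=6
After char 8 ('M'=12): chars_in_quartet=1 acc=0xC bytes_emitted=6
After char 9 ('Y'=24): chars_in_quartet=2 acc=0x318 bytes_emitted=6
After char 10 ('l'=37): chars_in_quartet=3 acc=0xC625 bytes_emitted=6
After char 11 ('N'=13): chars_in_quartet=4 acc=0x31894D -> emit 31 89 4D, reset; bytes_emitted=9

Answer: 9B BA 4E B1 AE 3D 31 89 4D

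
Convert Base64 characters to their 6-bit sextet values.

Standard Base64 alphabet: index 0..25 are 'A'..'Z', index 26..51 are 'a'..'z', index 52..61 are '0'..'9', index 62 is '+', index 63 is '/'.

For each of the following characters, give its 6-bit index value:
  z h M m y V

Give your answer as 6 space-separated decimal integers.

'z': a..z range, 26 + ord('z') − ord('a') = 51
'h': a..z range, 26 + ord('h') − ord('a') = 33
'M': A..Z range, ord('M') − ord('A') = 12
'm': a..z range, 26 + ord('m') − ord('a') = 38
'y': a..z range, 26 + ord('y') − ord('a') = 50
'V': A..Z range, ord('V') − ord('A') = 21

Answer: 51 33 12 38 50 21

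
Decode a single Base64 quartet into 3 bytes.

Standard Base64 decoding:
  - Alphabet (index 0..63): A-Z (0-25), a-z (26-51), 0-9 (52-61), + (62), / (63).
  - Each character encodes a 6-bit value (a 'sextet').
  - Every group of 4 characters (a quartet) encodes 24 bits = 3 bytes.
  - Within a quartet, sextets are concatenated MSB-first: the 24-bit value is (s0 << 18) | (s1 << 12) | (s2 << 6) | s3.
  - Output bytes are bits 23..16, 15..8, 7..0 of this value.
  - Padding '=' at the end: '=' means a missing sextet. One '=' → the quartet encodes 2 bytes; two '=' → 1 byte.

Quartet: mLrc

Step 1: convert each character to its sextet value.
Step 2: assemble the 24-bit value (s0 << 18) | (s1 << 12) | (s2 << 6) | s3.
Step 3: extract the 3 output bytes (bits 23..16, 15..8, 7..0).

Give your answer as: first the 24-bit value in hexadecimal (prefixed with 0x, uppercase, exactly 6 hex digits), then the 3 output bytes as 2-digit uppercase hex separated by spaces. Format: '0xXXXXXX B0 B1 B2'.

Sextets: m=38, L=11, r=43, c=28
24-bit: (38<<18) | (11<<12) | (43<<6) | 28
      = 0x980000 | 0x00B000 | 0x000AC0 | 0x00001C
      = 0x98BADC
Bytes: (v>>16)&0xFF=98, (v>>8)&0xFF=BA, v&0xFF=DC

Answer: 0x98BADC 98 BA DC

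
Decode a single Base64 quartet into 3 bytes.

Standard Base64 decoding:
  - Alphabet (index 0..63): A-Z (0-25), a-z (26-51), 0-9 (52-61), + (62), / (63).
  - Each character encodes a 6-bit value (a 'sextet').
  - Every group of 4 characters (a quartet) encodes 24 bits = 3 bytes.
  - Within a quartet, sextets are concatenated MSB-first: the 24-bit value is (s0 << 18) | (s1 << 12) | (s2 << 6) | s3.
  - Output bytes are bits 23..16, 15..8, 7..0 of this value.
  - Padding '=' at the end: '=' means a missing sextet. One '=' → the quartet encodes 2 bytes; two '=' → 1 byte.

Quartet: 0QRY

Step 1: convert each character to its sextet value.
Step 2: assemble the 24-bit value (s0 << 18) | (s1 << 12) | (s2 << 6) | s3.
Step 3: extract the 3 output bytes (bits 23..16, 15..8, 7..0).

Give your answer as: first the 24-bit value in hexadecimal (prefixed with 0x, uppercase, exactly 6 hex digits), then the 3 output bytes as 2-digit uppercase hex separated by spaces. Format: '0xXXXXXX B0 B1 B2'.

Answer: 0xD10458 D1 04 58

Derivation:
Sextets: 0=52, Q=16, R=17, Y=24
24-bit: (52<<18) | (16<<12) | (17<<6) | 24
      = 0xD00000 | 0x010000 | 0x000440 | 0x000018
      = 0xD10458
Bytes: (v>>16)&0xFF=D1, (v>>8)&0xFF=04, v&0xFF=58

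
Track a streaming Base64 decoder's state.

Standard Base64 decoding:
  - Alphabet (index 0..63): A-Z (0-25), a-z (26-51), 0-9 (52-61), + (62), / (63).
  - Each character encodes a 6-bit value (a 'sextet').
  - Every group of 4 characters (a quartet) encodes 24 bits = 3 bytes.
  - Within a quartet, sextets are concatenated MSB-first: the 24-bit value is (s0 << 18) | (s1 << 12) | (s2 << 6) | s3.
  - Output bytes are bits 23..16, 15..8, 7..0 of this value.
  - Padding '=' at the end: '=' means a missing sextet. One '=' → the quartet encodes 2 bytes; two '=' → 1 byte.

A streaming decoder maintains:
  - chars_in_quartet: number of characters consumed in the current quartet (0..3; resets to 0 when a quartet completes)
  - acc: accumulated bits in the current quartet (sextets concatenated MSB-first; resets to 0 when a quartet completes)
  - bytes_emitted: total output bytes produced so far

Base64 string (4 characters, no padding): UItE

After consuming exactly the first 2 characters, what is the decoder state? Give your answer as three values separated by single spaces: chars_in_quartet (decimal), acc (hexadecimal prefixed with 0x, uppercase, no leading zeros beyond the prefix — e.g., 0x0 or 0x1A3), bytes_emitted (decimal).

Answer: 2 0x508 0

Derivation:
After char 0 ('U'=20): chars_in_quartet=1 acc=0x14 bytes_emitted=0
After char 1 ('I'=8): chars_in_quartet=2 acc=0x508 bytes_emitted=0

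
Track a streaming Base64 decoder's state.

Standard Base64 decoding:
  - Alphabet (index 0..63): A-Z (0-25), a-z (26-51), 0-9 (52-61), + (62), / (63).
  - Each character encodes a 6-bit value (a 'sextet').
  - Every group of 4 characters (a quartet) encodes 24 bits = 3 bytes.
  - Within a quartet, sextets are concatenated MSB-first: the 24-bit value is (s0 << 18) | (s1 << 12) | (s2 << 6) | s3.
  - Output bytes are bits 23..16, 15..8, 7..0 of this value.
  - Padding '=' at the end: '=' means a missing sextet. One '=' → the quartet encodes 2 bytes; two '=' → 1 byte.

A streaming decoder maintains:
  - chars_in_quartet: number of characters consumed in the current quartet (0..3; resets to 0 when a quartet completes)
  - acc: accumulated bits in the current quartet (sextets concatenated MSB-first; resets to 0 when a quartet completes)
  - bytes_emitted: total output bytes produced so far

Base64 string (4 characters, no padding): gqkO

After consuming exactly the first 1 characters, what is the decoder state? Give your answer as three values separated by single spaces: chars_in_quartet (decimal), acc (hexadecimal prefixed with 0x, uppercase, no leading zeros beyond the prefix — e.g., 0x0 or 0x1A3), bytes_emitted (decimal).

Answer: 1 0x20 0

Derivation:
After char 0 ('g'=32): chars_in_quartet=1 acc=0x20 bytes_emitted=0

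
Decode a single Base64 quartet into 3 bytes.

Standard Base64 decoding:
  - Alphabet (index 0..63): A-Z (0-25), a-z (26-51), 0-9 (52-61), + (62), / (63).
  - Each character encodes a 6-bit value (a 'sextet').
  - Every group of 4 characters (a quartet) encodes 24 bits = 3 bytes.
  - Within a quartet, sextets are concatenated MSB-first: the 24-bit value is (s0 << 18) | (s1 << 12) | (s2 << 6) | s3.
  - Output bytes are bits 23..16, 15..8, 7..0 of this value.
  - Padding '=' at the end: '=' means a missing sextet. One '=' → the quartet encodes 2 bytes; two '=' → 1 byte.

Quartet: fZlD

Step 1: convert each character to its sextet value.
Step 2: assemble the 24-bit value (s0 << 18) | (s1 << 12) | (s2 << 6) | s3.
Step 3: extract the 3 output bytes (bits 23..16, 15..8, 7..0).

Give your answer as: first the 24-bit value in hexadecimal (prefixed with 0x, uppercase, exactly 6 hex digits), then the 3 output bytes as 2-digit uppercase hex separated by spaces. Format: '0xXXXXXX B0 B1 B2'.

Sextets: f=31, Z=25, l=37, D=3
24-bit: (31<<18) | (25<<12) | (37<<6) | 3
      = 0x7C0000 | 0x019000 | 0x000940 | 0x000003
      = 0x7D9943
Bytes: (v>>16)&0xFF=7D, (v>>8)&0xFF=99, v&0xFF=43

Answer: 0x7D9943 7D 99 43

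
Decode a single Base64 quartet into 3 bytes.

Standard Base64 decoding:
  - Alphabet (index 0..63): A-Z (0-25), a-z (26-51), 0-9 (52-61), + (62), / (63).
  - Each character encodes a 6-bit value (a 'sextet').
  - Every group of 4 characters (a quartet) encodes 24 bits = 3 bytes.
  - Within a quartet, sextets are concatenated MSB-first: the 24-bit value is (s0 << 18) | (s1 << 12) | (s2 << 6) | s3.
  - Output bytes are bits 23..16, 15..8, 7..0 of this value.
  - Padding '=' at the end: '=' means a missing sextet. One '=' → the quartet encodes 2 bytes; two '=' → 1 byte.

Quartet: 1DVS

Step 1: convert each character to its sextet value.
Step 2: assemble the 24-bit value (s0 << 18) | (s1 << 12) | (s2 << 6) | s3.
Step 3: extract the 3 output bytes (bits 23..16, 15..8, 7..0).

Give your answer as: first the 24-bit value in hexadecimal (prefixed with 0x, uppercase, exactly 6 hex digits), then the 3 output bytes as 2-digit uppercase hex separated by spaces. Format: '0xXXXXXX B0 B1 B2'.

Sextets: 1=53, D=3, V=21, S=18
24-bit: (53<<18) | (3<<12) | (21<<6) | 18
      = 0xD40000 | 0x003000 | 0x000540 | 0x000012
      = 0xD43552
Bytes: (v>>16)&0xFF=D4, (v>>8)&0xFF=35, v&0xFF=52

Answer: 0xD43552 D4 35 52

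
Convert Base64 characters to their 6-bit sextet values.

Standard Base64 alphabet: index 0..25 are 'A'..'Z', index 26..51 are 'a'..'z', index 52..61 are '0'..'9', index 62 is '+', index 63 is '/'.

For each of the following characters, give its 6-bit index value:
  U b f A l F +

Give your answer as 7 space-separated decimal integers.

Answer: 20 27 31 0 37 5 62

Derivation:
'U': A..Z range, ord('U') − ord('A') = 20
'b': a..z range, 26 + ord('b') − ord('a') = 27
'f': a..z range, 26 + ord('f') − ord('a') = 31
'A': A..Z range, ord('A') − ord('A') = 0
'l': a..z range, 26 + ord('l') − ord('a') = 37
'F': A..Z range, ord('F') − ord('A') = 5
'+': index 62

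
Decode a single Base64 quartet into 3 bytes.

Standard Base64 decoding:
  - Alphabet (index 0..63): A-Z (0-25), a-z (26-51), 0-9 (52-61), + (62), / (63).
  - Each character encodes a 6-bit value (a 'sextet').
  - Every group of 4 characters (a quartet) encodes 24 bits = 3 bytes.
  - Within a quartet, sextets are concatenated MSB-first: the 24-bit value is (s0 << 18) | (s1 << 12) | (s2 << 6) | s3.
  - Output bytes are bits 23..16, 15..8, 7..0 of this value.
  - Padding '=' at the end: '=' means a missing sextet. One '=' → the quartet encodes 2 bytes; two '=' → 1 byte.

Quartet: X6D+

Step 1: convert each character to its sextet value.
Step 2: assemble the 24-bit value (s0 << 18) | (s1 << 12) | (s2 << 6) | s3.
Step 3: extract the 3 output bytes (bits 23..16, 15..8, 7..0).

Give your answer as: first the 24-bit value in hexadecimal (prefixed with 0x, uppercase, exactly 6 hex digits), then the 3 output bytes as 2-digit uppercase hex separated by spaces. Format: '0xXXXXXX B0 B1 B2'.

Answer: 0x5FA0FE 5F A0 FE

Derivation:
Sextets: X=23, 6=58, D=3, +=62
24-bit: (23<<18) | (58<<12) | (3<<6) | 62
      = 0x5C0000 | 0x03A000 | 0x0000C0 | 0x00003E
      = 0x5FA0FE
Bytes: (v>>16)&0xFF=5F, (v>>8)&0xFF=A0, v&0xFF=FE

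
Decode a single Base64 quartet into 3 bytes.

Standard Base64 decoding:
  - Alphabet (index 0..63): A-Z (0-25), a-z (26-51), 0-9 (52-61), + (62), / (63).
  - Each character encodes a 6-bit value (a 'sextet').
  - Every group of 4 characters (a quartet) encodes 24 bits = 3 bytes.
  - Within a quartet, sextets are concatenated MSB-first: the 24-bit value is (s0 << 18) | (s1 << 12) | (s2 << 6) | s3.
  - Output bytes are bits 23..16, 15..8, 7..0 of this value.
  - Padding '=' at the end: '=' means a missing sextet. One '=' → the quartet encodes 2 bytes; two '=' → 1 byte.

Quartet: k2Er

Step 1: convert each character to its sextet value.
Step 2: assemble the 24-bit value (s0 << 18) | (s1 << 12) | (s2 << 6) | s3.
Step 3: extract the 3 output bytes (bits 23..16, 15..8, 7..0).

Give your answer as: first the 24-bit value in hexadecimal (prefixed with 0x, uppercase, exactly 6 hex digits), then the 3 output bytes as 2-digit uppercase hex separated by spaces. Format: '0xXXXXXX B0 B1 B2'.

Sextets: k=36, 2=54, E=4, r=43
24-bit: (36<<18) | (54<<12) | (4<<6) | 43
      = 0x900000 | 0x036000 | 0x000100 | 0x00002B
      = 0x93612B
Bytes: (v>>16)&0xFF=93, (v>>8)&0xFF=61, v&0xFF=2B

Answer: 0x93612B 93 61 2B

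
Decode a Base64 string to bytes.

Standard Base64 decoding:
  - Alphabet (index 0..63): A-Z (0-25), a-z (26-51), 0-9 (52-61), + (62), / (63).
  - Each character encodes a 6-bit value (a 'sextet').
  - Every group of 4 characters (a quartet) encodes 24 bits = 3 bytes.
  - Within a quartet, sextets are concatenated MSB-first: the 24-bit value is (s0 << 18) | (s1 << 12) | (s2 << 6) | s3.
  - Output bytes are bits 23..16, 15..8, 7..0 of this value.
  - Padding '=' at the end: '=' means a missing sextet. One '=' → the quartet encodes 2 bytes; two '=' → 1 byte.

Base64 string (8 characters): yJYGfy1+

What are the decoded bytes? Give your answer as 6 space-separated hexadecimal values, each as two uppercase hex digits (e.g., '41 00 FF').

After char 0 ('y'=50): chars_in_quartet=1 acc=0x32 bytes_emitted=0
After char 1 ('J'=9): chars_in_quartet=2 acc=0xC89 bytes_emitted=0
After char 2 ('Y'=24): chars_in_quartet=3 acc=0x32258 bytes_emitted=0
After char 3 ('G'=6): chars_in_quartet=4 acc=0xC89606 -> emit C8 96 06, reset; bytes_emitted=3
After char 4 ('f'=31): chars_in_quartet=1 acc=0x1F bytes_emitted=3
After char 5 ('y'=50): chars_in_quartet=2 acc=0x7F2 bytes_emitted=3
After char 6 ('1'=53): chars_in_quartet=3 acc=0x1FCB5 bytes_emitted=3
After char 7 ('+'=62): chars_in_quartet=4 acc=0x7F2D7E -> emit 7F 2D 7E, reset; bytes_emitted=6

Answer: C8 96 06 7F 2D 7E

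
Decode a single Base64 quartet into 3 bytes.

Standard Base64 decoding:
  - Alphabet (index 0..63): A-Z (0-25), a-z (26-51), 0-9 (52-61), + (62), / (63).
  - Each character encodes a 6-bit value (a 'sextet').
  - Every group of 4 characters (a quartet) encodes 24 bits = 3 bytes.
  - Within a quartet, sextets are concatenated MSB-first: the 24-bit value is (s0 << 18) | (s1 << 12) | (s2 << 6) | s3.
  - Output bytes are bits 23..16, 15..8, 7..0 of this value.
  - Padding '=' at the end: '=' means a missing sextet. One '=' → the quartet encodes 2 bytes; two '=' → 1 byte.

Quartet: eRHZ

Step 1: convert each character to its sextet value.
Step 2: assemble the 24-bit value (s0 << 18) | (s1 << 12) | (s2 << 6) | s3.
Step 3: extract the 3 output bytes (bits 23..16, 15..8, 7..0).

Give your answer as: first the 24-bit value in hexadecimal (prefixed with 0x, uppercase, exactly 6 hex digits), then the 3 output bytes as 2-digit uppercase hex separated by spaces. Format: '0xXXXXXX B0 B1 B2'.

Sextets: e=30, R=17, H=7, Z=25
24-bit: (30<<18) | (17<<12) | (7<<6) | 25
      = 0x780000 | 0x011000 | 0x0001C0 | 0x000019
      = 0x7911D9
Bytes: (v>>16)&0xFF=79, (v>>8)&0xFF=11, v&0xFF=D9

Answer: 0x7911D9 79 11 D9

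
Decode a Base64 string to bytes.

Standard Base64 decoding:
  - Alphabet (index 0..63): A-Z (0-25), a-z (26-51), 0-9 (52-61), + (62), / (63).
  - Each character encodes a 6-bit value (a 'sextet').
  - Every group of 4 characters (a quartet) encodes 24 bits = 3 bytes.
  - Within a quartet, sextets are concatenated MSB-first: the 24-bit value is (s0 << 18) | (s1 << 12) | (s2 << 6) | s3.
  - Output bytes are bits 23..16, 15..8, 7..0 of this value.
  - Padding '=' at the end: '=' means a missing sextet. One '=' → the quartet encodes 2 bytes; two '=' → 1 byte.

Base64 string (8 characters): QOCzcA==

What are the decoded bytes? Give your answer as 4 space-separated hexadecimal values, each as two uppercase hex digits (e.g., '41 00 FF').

After char 0 ('Q'=16): chars_in_quartet=1 acc=0x10 bytes_emitted=0
After char 1 ('O'=14): chars_in_quartet=2 acc=0x40E bytes_emitted=0
After char 2 ('C'=2): chars_in_quartet=3 acc=0x10382 bytes_emitted=0
After char 3 ('z'=51): chars_in_quartet=4 acc=0x40E0B3 -> emit 40 E0 B3, reset; bytes_emitted=3
After char 4 ('c'=28): chars_in_quartet=1 acc=0x1C bytes_emitted=3
After char 5 ('A'=0): chars_in_quartet=2 acc=0x700 bytes_emitted=3
Padding '==': partial quartet acc=0x700 -> emit 70; bytes_emitted=4

Answer: 40 E0 B3 70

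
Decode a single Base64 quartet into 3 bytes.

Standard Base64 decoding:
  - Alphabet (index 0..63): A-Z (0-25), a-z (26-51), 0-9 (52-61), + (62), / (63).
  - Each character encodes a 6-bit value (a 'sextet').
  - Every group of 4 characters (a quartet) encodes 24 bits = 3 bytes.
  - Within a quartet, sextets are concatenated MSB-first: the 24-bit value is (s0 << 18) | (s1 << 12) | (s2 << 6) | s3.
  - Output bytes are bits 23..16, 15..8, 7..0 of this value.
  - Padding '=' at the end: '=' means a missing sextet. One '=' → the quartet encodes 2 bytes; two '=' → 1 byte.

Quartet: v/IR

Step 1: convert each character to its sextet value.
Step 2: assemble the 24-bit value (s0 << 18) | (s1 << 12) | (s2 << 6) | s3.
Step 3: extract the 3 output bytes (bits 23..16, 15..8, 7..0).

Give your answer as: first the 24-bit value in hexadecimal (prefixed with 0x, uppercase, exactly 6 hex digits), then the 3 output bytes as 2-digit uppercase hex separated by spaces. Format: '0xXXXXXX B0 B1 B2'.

Answer: 0xBFF211 BF F2 11

Derivation:
Sextets: v=47, /=63, I=8, R=17
24-bit: (47<<18) | (63<<12) | (8<<6) | 17
      = 0xBC0000 | 0x03F000 | 0x000200 | 0x000011
      = 0xBFF211
Bytes: (v>>16)&0xFF=BF, (v>>8)&0xFF=F2, v&0xFF=11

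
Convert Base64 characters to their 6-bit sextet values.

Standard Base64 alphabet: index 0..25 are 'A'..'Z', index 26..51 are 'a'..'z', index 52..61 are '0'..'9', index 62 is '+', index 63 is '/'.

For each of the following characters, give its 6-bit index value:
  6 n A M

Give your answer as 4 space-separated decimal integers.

Answer: 58 39 0 12

Derivation:
'6': 0..9 range, 52 + ord('6') − ord('0') = 58
'n': a..z range, 26 + ord('n') − ord('a') = 39
'A': A..Z range, ord('A') − ord('A') = 0
'M': A..Z range, ord('M') − ord('A') = 12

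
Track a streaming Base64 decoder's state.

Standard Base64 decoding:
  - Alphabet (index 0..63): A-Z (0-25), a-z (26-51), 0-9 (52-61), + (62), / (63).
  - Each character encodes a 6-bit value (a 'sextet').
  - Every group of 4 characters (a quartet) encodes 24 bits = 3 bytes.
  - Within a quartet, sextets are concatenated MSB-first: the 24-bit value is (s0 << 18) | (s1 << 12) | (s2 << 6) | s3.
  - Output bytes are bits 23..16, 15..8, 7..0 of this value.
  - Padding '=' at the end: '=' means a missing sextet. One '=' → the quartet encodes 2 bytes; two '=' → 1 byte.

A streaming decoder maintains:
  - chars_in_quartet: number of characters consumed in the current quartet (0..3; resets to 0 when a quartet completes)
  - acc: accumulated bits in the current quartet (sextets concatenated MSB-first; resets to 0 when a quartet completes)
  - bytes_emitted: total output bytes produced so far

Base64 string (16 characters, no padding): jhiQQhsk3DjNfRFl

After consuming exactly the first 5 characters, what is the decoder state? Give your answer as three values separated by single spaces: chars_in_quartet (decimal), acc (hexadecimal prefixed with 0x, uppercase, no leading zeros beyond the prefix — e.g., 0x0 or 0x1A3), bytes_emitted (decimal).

Answer: 1 0x10 3

Derivation:
After char 0 ('j'=35): chars_in_quartet=1 acc=0x23 bytes_emitted=0
After char 1 ('h'=33): chars_in_quartet=2 acc=0x8E1 bytes_emitted=0
After char 2 ('i'=34): chars_in_quartet=3 acc=0x23862 bytes_emitted=0
After char 3 ('Q'=16): chars_in_quartet=4 acc=0x8E1890 -> emit 8E 18 90, reset; bytes_emitted=3
After char 4 ('Q'=16): chars_in_quartet=1 acc=0x10 bytes_emitted=3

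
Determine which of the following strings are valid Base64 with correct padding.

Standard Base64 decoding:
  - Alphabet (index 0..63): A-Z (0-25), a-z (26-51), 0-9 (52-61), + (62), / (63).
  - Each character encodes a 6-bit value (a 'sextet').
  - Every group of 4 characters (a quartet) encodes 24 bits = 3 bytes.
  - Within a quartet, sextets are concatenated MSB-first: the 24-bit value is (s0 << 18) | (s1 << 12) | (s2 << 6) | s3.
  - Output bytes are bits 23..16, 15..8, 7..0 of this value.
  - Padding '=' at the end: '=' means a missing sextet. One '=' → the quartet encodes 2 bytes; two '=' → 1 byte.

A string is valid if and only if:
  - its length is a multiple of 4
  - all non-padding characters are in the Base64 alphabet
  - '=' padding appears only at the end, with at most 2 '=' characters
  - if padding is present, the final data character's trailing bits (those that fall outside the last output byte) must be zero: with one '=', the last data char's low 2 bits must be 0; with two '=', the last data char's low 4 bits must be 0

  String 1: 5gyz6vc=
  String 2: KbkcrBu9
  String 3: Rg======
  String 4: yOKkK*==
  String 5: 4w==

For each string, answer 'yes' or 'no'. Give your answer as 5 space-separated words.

Answer: yes yes no no yes

Derivation:
String 1: '5gyz6vc=' → valid
String 2: 'KbkcrBu9' → valid
String 3: 'Rg======' → invalid (6 pad chars (max 2))
String 4: 'yOKkK*==' → invalid (bad char(s): ['*'])
String 5: '4w==' → valid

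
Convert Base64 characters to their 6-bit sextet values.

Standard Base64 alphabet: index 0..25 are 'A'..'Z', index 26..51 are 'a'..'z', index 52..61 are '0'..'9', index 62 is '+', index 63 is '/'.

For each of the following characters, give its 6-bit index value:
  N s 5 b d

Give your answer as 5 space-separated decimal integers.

'N': A..Z range, ord('N') − ord('A') = 13
's': a..z range, 26 + ord('s') − ord('a') = 44
'5': 0..9 range, 52 + ord('5') − ord('0') = 57
'b': a..z range, 26 + ord('b') − ord('a') = 27
'd': a..z range, 26 + ord('d') − ord('a') = 29

Answer: 13 44 57 27 29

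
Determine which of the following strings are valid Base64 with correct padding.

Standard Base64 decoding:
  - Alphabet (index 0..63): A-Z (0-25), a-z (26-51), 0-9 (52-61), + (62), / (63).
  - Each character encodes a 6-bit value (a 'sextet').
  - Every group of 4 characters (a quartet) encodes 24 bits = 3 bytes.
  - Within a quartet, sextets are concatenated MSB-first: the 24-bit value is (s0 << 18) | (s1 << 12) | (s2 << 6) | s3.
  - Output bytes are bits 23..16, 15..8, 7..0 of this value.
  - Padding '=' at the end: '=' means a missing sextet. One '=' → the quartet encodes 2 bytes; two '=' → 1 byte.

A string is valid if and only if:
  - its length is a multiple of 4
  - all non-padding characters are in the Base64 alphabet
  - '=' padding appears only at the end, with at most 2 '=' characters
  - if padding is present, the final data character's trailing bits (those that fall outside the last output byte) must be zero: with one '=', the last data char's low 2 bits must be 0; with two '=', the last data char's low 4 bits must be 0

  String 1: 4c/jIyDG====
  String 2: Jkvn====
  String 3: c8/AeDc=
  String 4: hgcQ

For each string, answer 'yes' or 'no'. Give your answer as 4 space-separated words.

String 1: '4c/jIyDG====' → invalid (4 pad chars (max 2))
String 2: 'Jkvn====' → invalid (4 pad chars (max 2))
String 3: 'c8/AeDc=' → valid
String 4: 'hgcQ' → valid

Answer: no no yes yes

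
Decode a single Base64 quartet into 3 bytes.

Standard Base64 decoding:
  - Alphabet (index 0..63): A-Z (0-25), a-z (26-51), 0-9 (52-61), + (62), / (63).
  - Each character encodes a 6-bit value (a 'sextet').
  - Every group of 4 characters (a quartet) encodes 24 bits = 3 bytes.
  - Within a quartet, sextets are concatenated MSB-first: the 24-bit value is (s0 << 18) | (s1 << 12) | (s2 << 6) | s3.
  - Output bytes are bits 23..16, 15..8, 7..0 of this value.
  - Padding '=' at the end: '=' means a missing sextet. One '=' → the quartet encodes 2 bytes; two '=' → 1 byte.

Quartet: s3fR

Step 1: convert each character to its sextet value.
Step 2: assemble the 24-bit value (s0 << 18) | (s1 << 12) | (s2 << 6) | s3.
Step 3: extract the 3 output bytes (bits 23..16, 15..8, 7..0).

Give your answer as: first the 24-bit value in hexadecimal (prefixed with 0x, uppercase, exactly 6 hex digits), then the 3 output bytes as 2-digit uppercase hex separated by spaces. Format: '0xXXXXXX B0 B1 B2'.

Answer: 0xB377D1 B3 77 D1

Derivation:
Sextets: s=44, 3=55, f=31, R=17
24-bit: (44<<18) | (55<<12) | (31<<6) | 17
      = 0xB00000 | 0x037000 | 0x0007C0 | 0x000011
      = 0xB377D1
Bytes: (v>>16)&0xFF=B3, (v>>8)&0xFF=77, v&0xFF=D1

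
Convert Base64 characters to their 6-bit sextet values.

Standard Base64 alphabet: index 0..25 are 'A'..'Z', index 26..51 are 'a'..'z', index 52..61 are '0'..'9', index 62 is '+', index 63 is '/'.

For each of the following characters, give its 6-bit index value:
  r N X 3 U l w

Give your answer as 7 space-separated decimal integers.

'r': a..z range, 26 + ord('r') − ord('a') = 43
'N': A..Z range, ord('N') − ord('A') = 13
'X': A..Z range, ord('X') − ord('A') = 23
'3': 0..9 range, 52 + ord('3') − ord('0') = 55
'U': A..Z range, ord('U') − ord('A') = 20
'l': a..z range, 26 + ord('l') − ord('a') = 37
'w': a..z range, 26 + ord('w') − ord('a') = 48

Answer: 43 13 23 55 20 37 48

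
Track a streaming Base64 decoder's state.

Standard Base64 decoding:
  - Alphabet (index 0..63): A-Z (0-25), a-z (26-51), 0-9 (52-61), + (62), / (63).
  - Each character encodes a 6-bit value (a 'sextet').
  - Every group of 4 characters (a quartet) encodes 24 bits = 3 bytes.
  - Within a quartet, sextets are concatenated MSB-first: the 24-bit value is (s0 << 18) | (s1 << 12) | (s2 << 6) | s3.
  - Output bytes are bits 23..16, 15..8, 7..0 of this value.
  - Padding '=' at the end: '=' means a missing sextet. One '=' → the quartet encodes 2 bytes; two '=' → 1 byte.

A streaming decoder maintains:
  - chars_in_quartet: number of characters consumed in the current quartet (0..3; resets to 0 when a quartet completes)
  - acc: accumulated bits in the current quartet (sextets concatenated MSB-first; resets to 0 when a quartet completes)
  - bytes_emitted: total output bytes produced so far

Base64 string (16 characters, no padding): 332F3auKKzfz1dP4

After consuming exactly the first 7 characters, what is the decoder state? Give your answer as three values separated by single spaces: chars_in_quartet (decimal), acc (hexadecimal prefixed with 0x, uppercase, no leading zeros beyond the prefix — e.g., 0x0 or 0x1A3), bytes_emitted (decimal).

Answer: 3 0x376AE 3

Derivation:
After char 0 ('3'=55): chars_in_quartet=1 acc=0x37 bytes_emitted=0
After char 1 ('3'=55): chars_in_quartet=2 acc=0xDF7 bytes_emitted=0
After char 2 ('2'=54): chars_in_quartet=3 acc=0x37DF6 bytes_emitted=0
After char 3 ('F'=5): chars_in_quartet=4 acc=0xDF7D85 -> emit DF 7D 85, reset; bytes_emitted=3
After char 4 ('3'=55): chars_in_quartet=1 acc=0x37 bytes_emitted=3
After char 5 ('a'=26): chars_in_quartet=2 acc=0xDDA bytes_emitted=3
After char 6 ('u'=46): chars_in_quartet=3 acc=0x376AE bytes_emitted=3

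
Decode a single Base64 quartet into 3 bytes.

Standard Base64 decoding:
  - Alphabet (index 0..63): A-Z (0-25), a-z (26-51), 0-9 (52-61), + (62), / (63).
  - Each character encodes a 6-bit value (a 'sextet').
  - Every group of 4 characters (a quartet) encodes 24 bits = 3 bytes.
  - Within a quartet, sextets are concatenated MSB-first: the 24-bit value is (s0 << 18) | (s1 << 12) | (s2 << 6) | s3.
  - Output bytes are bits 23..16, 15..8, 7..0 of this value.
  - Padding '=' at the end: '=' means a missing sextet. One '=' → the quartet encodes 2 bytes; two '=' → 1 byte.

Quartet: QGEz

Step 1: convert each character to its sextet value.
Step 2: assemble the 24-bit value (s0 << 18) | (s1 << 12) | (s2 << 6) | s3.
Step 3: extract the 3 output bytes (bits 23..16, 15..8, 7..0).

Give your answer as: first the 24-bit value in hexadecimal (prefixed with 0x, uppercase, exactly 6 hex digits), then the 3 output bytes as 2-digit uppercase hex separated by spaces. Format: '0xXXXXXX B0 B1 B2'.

Sextets: Q=16, G=6, E=4, z=51
24-bit: (16<<18) | (6<<12) | (4<<6) | 51
      = 0x400000 | 0x006000 | 0x000100 | 0x000033
      = 0x406133
Bytes: (v>>16)&0xFF=40, (v>>8)&0xFF=61, v&0xFF=33

Answer: 0x406133 40 61 33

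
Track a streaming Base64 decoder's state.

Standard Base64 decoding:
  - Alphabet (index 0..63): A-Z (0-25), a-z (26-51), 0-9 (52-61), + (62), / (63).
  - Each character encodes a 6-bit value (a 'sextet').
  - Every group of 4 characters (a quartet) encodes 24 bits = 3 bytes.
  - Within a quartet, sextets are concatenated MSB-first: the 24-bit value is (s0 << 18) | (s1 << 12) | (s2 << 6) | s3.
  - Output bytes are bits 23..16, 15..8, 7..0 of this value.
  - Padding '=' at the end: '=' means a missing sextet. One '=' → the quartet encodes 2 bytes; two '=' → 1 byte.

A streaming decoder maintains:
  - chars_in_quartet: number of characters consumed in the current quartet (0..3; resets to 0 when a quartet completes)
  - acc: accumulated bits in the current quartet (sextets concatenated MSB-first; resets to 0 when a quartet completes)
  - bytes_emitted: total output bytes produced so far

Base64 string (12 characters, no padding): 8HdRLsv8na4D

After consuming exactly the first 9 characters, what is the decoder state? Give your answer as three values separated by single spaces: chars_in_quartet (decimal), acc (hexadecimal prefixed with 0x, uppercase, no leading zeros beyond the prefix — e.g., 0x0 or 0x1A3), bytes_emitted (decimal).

Answer: 1 0x27 6

Derivation:
After char 0 ('8'=60): chars_in_quartet=1 acc=0x3C bytes_emitted=0
After char 1 ('H'=7): chars_in_quartet=2 acc=0xF07 bytes_emitted=0
After char 2 ('d'=29): chars_in_quartet=3 acc=0x3C1DD bytes_emitted=0
After char 3 ('R'=17): chars_in_quartet=4 acc=0xF07751 -> emit F0 77 51, reset; bytes_emitted=3
After char 4 ('L'=11): chars_in_quartet=1 acc=0xB bytes_emitted=3
After char 5 ('s'=44): chars_in_quartet=2 acc=0x2EC bytes_emitted=3
After char 6 ('v'=47): chars_in_quartet=3 acc=0xBB2F bytes_emitted=3
After char 7 ('8'=60): chars_in_quartet=4 acc=0x2ECBFC -> emit 2E CB FC, reset; bytes_emitted=6
After char 8 ('n'=39): chars_in_quartet=1 acc=0x27 bytes_emitted=6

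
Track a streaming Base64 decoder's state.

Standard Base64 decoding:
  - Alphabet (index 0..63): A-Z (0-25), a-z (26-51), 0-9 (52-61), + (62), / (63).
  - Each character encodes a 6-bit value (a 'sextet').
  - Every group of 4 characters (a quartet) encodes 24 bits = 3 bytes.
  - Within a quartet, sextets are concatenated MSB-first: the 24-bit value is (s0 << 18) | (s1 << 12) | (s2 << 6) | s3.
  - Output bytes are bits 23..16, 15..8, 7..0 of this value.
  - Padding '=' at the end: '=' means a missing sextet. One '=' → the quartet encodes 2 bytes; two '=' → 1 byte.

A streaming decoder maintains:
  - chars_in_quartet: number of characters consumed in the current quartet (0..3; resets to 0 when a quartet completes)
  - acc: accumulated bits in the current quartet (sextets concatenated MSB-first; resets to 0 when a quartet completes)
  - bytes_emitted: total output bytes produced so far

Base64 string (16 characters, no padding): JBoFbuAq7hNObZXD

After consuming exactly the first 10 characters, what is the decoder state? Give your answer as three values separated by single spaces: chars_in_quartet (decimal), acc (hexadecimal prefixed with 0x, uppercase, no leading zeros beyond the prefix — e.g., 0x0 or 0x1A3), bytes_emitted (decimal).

After char 0 ('J'=9): chars_in_quartet=1 acc=0x9 bytes_emitted=0
After char 1 ('B'=1): chars_in_quartet=2 acc=0x241 bytes_emitted=0
After char 2 ('o'=40): chars_in_quartet=3 acc=0x9068 bytes_emitted=0
After char 3 ('F'=5): chars_in_quartet=4 acc=0x241A05 -> emit 24 1A 05, reset; bytes_emitted=3
After char 4 ('b'=27): chars_in_quartet=1 acc=0x1B bytes_emitted=3
After char 5 ('u'=46): chars_in_quartet=2 acc=0x6EE bytes_emitted=3
After char 6 ('A'=0): chars_in_quartet=3 acc=0x1BB80 bytes_emitted=3
After char 7 ('q'=42): chars_in_quartet=4 acc=0x6EE02A -> emit 6E E0 2A, reset; bytes_emitted=6
After char 8 ('7'=59): chars_in_quartet=1 acc=0x3B bytes_emitted=6
After char 9 ('h'=33): chars_in_quartet=2 acc=0xEE1 bytes_emitted=6

Answer: 2 0xEE1 6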